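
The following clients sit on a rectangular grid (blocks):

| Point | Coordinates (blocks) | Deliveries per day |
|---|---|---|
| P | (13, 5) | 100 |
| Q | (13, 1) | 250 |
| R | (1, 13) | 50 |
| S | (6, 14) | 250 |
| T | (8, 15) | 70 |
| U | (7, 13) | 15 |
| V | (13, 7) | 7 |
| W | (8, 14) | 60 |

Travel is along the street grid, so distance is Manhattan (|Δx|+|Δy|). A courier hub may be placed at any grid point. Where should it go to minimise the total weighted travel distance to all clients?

(8, 13)

Manhattan distance separates: Σwᵢ(|x−xᵢ|+|y−yᵢ|) = Σwᵢ|x−xᵢ| + Σwᵢ|y−yᵢ|, so x and y are optimised independently as 1-D weighted medians.
Total weight W = 802; half = 401.
x-coordinate, sorted with cumulative weight:
  x=1 (R, w=50) cum 50
  x=6 (S, w=250) cum 300
  x=7 (U, w=15) cum 315
  x=8 (T, w=70) cum 385
  x=8 (W, w=60) cum 445  ← median
  x=13 (P, w=100) cum 545
  x=13 (Q, w=250) cum 795
  x=13 (V, w=7) cum 802
⇒ x* = 8
y-coordinate, sorted with cumulative weight:
  y=1 (Q, w=250) cum 250
  y=5 (P, w=100) cum 350
  y=7 (V, w=7) cum 357
  y=13 (R, w=50) cum 407  ← median
  y=13 (U, w=15) cum 422
  y=14 (S, w=250) cum 672
  y=14 (W, w=60) cum 732
  y=15 (T, w=70) cum 802
⇒ y* = 13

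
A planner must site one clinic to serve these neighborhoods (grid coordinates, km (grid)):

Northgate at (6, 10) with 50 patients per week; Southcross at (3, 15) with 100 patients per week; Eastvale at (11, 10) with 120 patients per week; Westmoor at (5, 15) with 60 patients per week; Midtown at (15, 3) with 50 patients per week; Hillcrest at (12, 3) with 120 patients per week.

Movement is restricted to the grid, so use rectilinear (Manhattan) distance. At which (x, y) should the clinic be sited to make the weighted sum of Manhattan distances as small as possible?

(11, 10)

Manhattan distance separates: Σwᵢ(|x−xᵢ|+|y−yᵢ|) = Σwᵢ|x−xᵢ| + Σwᵢ|y−yᵢ|, so x and y are optimised independently as 1-D weighted medians.
Total weight W = 500; half = 250.
x-coordinate, sorted with cumulative weight:
  x=3 (Southcross, w=100) cum 100
  x=5 (Westmoor, w=60) cum 160
  x=6 (Northgate, w=50) cum 210
  x=11 (Eastvale, w=120) cum 330  ← median
  x=12 (Hillcrest, w=120) cum 450
  x=15 (Midtown, w=50) cum 500
⇒ x* = 11
y-coordinate, sorted with cumulative weight:
  y=3 (Midtown, w=50) cum 50
  y=3 (Hillcrest, w=120) cum 170
  y=10 (Northgate, w=50) cum 220
  y=10 (Eastvale, w=120) cum 340  ← median
  y=15 (Southcross, w=100) cum 440
  y=15 (Westmoor, w=60) cum 500
⇒ y* = 10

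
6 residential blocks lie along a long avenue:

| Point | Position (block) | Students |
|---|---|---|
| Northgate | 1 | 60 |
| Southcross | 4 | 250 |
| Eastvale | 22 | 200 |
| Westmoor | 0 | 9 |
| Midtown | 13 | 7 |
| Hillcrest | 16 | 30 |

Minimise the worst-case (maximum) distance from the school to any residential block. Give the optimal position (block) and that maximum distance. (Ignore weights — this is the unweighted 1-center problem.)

The 1-center on a line is the midpoint of the two extreme points: leftmost at 0, rightmost at 22.
Optimal location = (0 + 22)/2 = 11; maximum distance = (22 − 0)/2 = 11.

location 11, max distance 11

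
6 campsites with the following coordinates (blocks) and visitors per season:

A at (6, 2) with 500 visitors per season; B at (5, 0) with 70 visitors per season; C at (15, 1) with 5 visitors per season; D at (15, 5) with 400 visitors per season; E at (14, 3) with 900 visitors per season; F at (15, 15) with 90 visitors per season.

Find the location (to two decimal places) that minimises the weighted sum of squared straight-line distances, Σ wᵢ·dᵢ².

The minimiser of Σwᵢ‖p−pᵢ‖² is the weighted centroid p* = (Σwᵢpᵢ)/(Σwᵢ).
Σwᵢ = 1965.
Σwᵢxᵢ = 500·6 + 70·5 + 5·15 + 400·15 + 900·14 + 90·15 = 23375.
Σwᵢyᵢ = 500·2 + 70·0 + 5·1 + 400·5 + 900·3 + 90·15 = 7055.
x* = 23375/1965 = 11.90, y* = 7055/1965 = 3.59.

(11.90, 3.59)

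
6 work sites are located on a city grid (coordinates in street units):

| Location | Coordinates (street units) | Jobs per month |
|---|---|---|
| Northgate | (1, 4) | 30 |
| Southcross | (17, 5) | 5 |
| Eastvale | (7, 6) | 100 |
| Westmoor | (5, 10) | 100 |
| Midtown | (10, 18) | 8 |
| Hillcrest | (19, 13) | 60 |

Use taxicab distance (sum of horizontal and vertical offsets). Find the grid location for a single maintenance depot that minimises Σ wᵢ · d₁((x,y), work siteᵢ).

(7, 10)

Manhattan distance separates: Σwᵢ(|x−xᵢ|+|y−yᵢ|) = Σwᵢ|x−xᵢ| + Σwᵢ|y−yᵢ|, so x and y are optimised independently as 1-D weighted medians.
Total weight W = 303; half = 151.5.
x-coordinate, sorted with cumulative weight:
  x=1 (Northgate, w=30) cum 30
  x=5 (Westmoor, w=100) cum 130
  x=7 (Eastvale, w=100) cum 230  ← median
  x=10 (Midtown, w=8) cum 238
  x=17 (Southcross, w=5) cum 243
  x=19 (Hillcrest, w=60) cum 303
⇒ x* = 7
y-coordinate, sorted with cumulative weight:
  y=4 (Northgate, w=30) cum 30
  y=5 (Southcross, w=5) cum 35
  y=6 (Eastvale, w=100) cum 135
  y=10 (Westmoor, w=100) cum 235  ← median
  y=13 (Hillcrest, w=60) cum 295
  y=18 (Midtown, w=8) cum 303
⇒ y* = 10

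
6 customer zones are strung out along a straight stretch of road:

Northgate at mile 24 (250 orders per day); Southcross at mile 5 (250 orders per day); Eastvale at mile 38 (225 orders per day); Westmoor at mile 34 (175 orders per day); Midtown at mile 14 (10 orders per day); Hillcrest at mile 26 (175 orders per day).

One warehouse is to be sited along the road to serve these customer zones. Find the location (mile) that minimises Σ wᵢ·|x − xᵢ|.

For a sum of weighted absolute distances on a line, the optimum is the weighted median (not the mean). Total weight W = 1085; half-weight = 542.5.
Sort by position and accumulate weight:
  mile 5 (Southcross, w=250) → cum 250
  mile 14 (Midtown, w=10) → cum 260
  mile 24 (Northgate, w=250) → cum 510
  mile 26 (Hillcrest, w=175) → cum 685  ≥ 542.5 → median here
  mile 34 (Westmoor, w=175) → cum 860
  mile 38 (Eastvale, w=225) → cum 1085
Optimal location: mile 26.

x = 26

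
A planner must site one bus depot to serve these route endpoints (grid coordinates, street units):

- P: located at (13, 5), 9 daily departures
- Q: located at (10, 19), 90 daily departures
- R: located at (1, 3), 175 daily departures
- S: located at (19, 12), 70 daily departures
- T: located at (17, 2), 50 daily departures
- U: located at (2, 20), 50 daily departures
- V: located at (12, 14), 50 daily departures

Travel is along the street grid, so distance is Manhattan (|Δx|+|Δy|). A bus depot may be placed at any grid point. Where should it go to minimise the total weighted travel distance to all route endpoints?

Manhattan distance separates: Σwᵢ(|x−xᵢ|+|y−yᵢ|) = Σwᵢ|x−xᵢ| + Σwᵢ|y−yᵢ|, so x and y are optimised independently as 1-D weighted medians.
Total weight W = 494; half = 247.
x-coordinate, sorted with cumulative weight:
  x=1 (R, w=175) cum 175
  x=2 (U, w=50) cum 225
  x=10 (Q, w=90) cum 315  ← median
  x=12 (V, w=50) cum 365
  x=13 (P, w=9) cum 374
  x=17 (T, w=50) cum 424
  x=19 (S, w=70) cum 494
⇒ x* = 10
y-coordinate, sorted with cumulative weight:
  y=2 (T, w=50) cum 50
  y=3 (R, w=175) cum 225
  y=5 (P, w=9) cum 234
  y=12 (S, w=70) cum 304  ← median
  y=14 (V, w=50) cum 354
  y=19 (Q, w=90) cum 444
  y=20 (U, w=50) cum 494
⇒ y* = 12

(10, 12)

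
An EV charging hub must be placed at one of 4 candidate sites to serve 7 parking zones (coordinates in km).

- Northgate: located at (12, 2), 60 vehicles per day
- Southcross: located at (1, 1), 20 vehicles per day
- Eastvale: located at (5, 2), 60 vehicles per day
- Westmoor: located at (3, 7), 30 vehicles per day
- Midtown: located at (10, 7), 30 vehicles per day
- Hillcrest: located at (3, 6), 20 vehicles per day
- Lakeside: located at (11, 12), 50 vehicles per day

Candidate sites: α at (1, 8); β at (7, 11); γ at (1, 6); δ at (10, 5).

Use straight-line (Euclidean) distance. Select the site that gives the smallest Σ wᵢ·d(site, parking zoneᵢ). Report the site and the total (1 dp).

Total weighted distance at each candidate:
  α (1, 8): total = 2258.3
  β (7, 11): total = 2058.1
  γ (1, 6): total = 2103.5
  δ (10, 5): total = 1536.5
Minimum is at δ with total 1536.5 km.

δ, total 1536.5 km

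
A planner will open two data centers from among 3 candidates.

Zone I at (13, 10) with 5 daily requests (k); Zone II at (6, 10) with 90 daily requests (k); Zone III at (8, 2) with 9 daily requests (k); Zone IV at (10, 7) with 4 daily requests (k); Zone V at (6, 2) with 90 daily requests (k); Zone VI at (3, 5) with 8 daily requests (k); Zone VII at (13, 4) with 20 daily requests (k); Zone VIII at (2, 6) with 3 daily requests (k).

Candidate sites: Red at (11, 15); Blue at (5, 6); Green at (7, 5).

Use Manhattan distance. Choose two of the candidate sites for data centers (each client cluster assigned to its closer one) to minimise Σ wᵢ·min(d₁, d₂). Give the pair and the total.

Evaluate every pair (each demand assigned to the nearer of the two):
  {Blue, Green}: total = 1094
  {Red, Green}: total = 1181
  {Red, Blue}: total = 1255
Best pair: {Blue, Green} with total 1094.

{Blue, Green}, total 1094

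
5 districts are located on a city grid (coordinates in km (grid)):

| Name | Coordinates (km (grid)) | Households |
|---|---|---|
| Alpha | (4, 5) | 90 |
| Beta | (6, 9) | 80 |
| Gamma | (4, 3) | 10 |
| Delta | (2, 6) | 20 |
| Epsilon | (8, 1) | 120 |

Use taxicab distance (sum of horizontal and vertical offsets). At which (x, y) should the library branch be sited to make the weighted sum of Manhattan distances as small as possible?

Manhattan distance separates: Σwᵢ(|x−xᵢ|+|y−yᵢ|) = Σwᵢ|x−xᵢ| + Σwᵢ|y−yᵢ|, so x and y are optimised independently as 1-D weighted medians.
Total weight W = 320; half = 160.
x-coordinate, sorted with cumulative weight:
  x=2 (Delta, w=20) cum 20
  x=4 (Alpha, w=90) cum 110
  x=4 (Gamma, w=10) cum 120
  x=6 (Beta, w=80) cum 200  ← median
  x=8 (Epsilon, w=120) cum 320
⇒ x* = 6
y-coordinate, sorted with cumulative weight:
  y=1 (Epsilon, w=120) cum 120
  y=3 (Gamma, w=10) cum 130
  y=5 (Alpha, w=90) cum 220  ← median
  y=6 (Delta, w=20) cum 240
  y=9 (Beta, w=80) cum 320
⇒ y* = 5

(6, 5)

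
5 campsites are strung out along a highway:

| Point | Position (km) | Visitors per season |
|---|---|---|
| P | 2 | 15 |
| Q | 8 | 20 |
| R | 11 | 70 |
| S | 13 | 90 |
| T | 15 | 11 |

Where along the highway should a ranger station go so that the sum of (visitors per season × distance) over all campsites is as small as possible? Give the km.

x = 11

For a sum of weighted absolute distances on a line, the optimum is the weighted median (not the mean). Total weight W = 206; half-weight = 103.
Sort by position and accumulate weight:
  km 2 (P, w=15) → cum 15
  km 8 (Q, w=20) → cum 35
  km 11 (R, w=70) → cum 105  ≥ 103 → median here
  km 13 (S, w=90) → cum 195
  km 15 (T, w=11) → cum 206
Optimal location: km 11.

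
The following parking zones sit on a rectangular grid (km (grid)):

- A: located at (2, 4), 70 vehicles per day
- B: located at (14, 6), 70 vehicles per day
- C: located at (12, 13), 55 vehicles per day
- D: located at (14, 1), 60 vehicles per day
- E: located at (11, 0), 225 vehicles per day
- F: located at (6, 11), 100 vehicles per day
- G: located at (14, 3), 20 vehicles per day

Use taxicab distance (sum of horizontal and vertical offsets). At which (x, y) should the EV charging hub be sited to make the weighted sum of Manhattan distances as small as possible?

(11, 3)

Manhattan distance separates: Σwᵢ(|x−xᵢ|+|y−yᵢ|) = Σwᵢ|x−xᵢ| + Σwᵢ|y−yᵢ|, so x and y are optimised independently as 1-D weighted medians.
Total weight W = 600; half = 300.
x-coordinate, sorted with cumulative weight:
  x=2 (A, w=70) cum 70
  x=6 (F, w=100) cum 170
  x=11 (E, w=225) cum 395  ← median
  x=12 (C, w=55) cum 450
  x=14 (B, w=70) cum 520
  x=14 (D, w=60) cum 580
  x=14 (G, w=20) cum 600
⇒ x* = 11
y-coordinate, sorted with cumulative weight:
  y=0 (E, w=225) cum 225
  y=1 (D, w=60) cum 285
  y=3 (G, w=20) cum 305  ← median
  y=4 (A, w=70) cum 375
  y=6 (B, w=70) cum 445
  y=11 (F, w=100) cum 545
  y=13 (C, w=55) cum 600
⇒ y* = 3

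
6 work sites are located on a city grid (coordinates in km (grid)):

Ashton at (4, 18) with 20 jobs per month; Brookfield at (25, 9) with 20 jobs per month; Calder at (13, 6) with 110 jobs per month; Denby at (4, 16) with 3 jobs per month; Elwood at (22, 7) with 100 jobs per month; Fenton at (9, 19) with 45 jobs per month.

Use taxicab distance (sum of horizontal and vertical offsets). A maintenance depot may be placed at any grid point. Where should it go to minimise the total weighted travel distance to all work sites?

(13, 7)

Manhattan distance separates: Σwᵢ(|x−xᵢ|+|y−yᵢ|) = Σwᵢ|x−xᵢ| + Σwᵢ|y−yᵢ|, so x and y are optimised independently as 1-D weighted medians.
Total weight W = 298; half = 149.
x-coordinate, sorted with cumulative weight:
  x=4 (Ashton, w=20) cum 20
  x=4 (Denby, w=3) cum 23
  x=9 (Fenton, w=45) cum 68
  x=13 (Calder, w=110) cum 178  ← median
  x=22 (Elwood, w=100) cum 278
  x=25 (Brookfield, w=20) cum 298
⇒ x* = 13
y-coordinate, sorted with cumulative weight:
  y=6 (Calder, w=110) cum 110
  y=7 (Elwood, w=100) cum 210  ← median
  y=9 (Brookfield, w=20) cum 230
  y=16 (Denby, w=3) cum 233
  y=18 (Ashton, w=20) cum 253
  y=19 (Fenton, w=45) cum 298
⇒ y* = 7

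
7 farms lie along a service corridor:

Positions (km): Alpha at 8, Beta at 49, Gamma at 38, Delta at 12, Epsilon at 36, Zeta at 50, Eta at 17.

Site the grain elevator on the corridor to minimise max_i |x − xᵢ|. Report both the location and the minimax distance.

location 29, max distance 21

The 1-center on a line is the midpoint of the two extreme points: leftmost at 8, rightmost at 50.
Optimal location = (8 + 50)/2 = 29; maximum distance = (50 − 8)/2 = 21.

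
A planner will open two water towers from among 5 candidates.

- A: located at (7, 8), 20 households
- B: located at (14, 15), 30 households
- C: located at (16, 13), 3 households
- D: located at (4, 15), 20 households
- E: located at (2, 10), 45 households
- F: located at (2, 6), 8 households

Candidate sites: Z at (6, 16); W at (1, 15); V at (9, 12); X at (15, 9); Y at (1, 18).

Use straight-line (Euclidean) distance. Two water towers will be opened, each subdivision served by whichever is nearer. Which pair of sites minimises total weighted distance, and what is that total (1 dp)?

Evaluate every pair (each demand assigned to the nearer of the two):
  {W, V}: total = 647.5
  {W, X}: total = 718.0
  {Z, V}: total = 728.6
  {V, Y}: total = 771.8
  {Z, W}: total = 781.1
  {V, X}: total = 794.7
  {Z, X}: total = 811.5
  {Z, Y}: total = 889.8
  {X, Y}: total = 900.1
  {W, Y}: total = 981.7
Best pair: {W, V} with total 647.5.

{W, V}, total 647.5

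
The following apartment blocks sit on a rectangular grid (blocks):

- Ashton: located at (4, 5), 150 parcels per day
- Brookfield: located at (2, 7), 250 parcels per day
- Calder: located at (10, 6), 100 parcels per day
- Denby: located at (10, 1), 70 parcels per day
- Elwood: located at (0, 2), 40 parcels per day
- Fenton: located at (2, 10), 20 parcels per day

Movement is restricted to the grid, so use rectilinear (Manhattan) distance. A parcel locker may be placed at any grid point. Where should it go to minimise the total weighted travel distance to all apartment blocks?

Manhattan distance separates: Σwᵢ(|x−xᵢ|+|y−yᵢ|) = Σwᵢ|x−xᵢ| + Σwᵢ|y−yᵢ|, so x and y are optimised independently as 1-D weighted medians.
Total weight W = 630; half = 315.
x-coordinate, sorted with cumulative weight:
  x=0 (Elwood, w=40) cum 40
  x=2 (Brookfield, w=250) cum 290
  x=2 (Fenton, w=20) cum 310
  x=4 (Ashton, w=150) cum 460  ← median
  x=10 (Calder, w=100) cum 560
  x=10 (Denby, w=70) cum 630
⇒ x* = 4
y-coordinate, sorted with cumulative weight:
  y=1 (Denby, w=70) cum 70
  y=2 (Elwood, w=40) cum 110
  y=5 (Ashton, w=150) cum 260
  y=6 (Calder, w=100) cum 360  ← median
  y=7 (Brookfield, w=250) cum 610
  y=10 (Fenton, w=20) cum 630
⇒ y* = 6

(4, 6)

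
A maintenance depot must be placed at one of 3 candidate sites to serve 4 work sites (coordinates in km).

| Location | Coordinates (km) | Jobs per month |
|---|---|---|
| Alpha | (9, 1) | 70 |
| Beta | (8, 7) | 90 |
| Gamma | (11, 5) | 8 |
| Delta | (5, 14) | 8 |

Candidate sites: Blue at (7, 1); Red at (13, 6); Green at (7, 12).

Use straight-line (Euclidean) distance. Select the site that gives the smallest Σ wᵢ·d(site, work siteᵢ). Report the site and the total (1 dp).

Blue, total 837.9 km

Total weighted distance at each candidate:
  Blue (7, 1): total = 837.9
  Red (13, 6): total = 1015.5
  Green (7, 12): total = 1328.7
Minimum is at Blue with total 837.9 km.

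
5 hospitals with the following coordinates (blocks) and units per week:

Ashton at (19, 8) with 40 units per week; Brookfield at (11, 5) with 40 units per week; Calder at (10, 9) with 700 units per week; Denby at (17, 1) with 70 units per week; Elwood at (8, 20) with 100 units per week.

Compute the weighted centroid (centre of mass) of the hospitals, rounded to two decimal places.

(10.73, 9.36)

The minimiser of Σwᵢ‖p−pᵢ‖² is the weighted centroid p* = (Σwᵢpᵢ)/(Σwᵢ).
Σwᵢ = 950.
Σwᵢxᵢ = 40·19 + 40·11 + 700·10 + 70·17 + 100·8 = 10190.
Σwᵢyᵢ = 40·8 + 40·5 + 700·9 + 70·1 + 100·20 = 8890.
x* = 10190/950 = 10.73, y* = 8890/950 = 9.36.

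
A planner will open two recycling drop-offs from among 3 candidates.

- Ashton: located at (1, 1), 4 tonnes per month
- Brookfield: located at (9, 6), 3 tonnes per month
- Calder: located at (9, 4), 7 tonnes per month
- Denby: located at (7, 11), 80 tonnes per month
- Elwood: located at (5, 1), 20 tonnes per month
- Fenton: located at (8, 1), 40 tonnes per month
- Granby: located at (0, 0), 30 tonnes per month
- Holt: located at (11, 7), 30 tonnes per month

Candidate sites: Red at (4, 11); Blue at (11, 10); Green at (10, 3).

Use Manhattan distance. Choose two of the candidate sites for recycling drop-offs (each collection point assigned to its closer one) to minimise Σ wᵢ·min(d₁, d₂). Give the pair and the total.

{Red, Green}, total 1150

Evaluate every pair (each demand assigned to the nearer of the two):
  {Red, Green}: total = 1150
  {Blue, Green}: total = 1250
  {Red, Blue}: total = 1606
Best pair: {Red, Green} with total 1150.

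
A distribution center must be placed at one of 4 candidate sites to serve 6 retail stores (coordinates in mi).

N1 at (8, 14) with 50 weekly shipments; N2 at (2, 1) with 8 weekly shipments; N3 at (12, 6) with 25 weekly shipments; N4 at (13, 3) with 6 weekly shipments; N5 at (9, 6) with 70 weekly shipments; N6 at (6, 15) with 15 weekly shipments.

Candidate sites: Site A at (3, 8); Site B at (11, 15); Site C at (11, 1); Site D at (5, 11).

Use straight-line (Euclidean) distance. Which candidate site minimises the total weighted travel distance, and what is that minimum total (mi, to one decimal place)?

Site D, total 1088.7 mi

Total weighted distance at each candidate:
  Site A (3, 8): total = 1301.6
  Site B (11, 15): total = 1311.0
  Site C (11, 1): total = 1483.5
  Site D (5, 11): total = 1088.7
Minimum is at Site D with total 1088.7 mi.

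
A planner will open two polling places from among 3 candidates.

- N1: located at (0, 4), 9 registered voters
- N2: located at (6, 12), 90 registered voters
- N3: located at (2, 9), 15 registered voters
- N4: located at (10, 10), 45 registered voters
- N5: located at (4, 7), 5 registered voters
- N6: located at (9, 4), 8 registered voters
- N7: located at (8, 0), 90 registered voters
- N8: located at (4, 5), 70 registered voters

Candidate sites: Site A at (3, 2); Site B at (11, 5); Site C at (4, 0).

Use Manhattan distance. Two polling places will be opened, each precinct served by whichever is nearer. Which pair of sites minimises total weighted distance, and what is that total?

{Site B, Site C}, total 2356

Evaluate every pair (each demand assigned to the nearer of the two):
  {Site B, Site C}: total = 2356
  {Site A, Site B}: total = 2479
  {Site A, Site C}: total = 2744
Best pair: {Site B, Site C} with total 2356.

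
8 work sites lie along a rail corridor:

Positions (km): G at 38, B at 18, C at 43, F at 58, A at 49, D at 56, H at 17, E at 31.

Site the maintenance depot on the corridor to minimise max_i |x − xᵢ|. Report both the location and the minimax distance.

location 37.5, max distance 20.5

The 1-center on a line is the midpoint of the two extreme points: leftmost at 17, rightmost at 58.
Optimal location = (17 + 58)/2 = 37.5; maximum distance = (58 − 17)/2 = 20.5.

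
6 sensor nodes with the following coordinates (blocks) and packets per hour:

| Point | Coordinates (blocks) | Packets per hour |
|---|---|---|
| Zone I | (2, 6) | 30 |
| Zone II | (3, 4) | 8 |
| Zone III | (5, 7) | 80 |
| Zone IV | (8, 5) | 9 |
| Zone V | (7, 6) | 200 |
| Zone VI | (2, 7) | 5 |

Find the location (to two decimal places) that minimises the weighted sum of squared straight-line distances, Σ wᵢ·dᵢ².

The minimiser of Σwᵢ‖p−pᵢ‖² is the weighted centroid p* = (Σwᵢpᵢ)/(Σwᵢ).
Σwᵢ = 332.
Σwᵢxᵢ = 30·2 + 8·3 + 80·5 + 9·8 + 200·7 + 5·2 = 1966.
Σwᵢyᵢ = 30·6 + 8·4 + 80·7 + 9·5 + 200·6 + 5·7 = 2052.
x* = 1966/332 = 5.92, y* = 2052/332 = 6.18.

(5.92, 6.18)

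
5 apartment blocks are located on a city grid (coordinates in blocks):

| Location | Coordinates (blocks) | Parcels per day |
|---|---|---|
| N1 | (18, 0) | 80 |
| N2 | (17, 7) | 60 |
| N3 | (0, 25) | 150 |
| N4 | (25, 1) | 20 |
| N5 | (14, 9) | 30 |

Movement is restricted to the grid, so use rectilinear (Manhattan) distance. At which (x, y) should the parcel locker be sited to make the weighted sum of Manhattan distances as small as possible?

Manhattan distance separates: Σwᵢ(|x−xᵢ|+|y−yᵢ|) = Σwᵢ|x−xᵢ| + Σwᵢ|y−yᵢ|, so x and y are optimised independently as 1-D weighted medians.
Total weight W = 340; half = 170.
x-coordinate, sorted with cumulative weight:
  x=0 (N3, w=150) cum 150
  x=14 (N5, w=30) cum 180  ← median
  x=17 (N2, w=60) cum 240
  x=18 (N1, w=80) cum 320
  x=25 (N4, w=20) cum 340
⇒ x* = 14
y-coordinate, sorted with cumulative weight:
  y=0 (N1, w=80) cum 80
  y=1 (N4, w=20) cum 100
  y=7 (N2, w=60) cum 160
  y=9 (N5, w=30) cum 190  ← median
  y=25 (N3, w=150) cum 340
⇒ y* = 9

(14, 9)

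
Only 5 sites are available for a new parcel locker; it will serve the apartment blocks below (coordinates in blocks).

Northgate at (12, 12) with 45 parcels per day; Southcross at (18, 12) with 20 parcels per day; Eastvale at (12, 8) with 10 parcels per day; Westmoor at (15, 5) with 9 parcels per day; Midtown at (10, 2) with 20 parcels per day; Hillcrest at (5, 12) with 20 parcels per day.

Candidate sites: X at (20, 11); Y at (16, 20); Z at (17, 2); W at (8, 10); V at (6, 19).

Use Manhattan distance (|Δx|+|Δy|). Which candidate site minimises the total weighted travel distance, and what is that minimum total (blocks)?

Total weighted distance at each candidate:
  X (20, 11): total = 1374
  Y (16, 20): total = 1904
  Z (17, 2): total = 1630
  W (8, 10): total = 978
  V (6, 19): total = 1922
Minimum is at W with total 978 blocks.

W, total 978 blocks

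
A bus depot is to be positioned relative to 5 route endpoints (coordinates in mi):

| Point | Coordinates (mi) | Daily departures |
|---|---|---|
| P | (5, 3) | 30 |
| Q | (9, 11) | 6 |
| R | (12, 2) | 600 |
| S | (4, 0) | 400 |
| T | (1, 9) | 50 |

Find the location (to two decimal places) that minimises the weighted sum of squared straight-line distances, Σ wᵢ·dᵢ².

(8.34, 1.66)

The minimiser of Σwᵢ‖p−pᵢ‖² is the weighted centroid p* = (Σwᵢpᵢ)/(Σwᵢ).
Σwᵢ = 1086.
Σwᵢxᵢ = 30·5 + 6·9 + 600·12 + 400·4 + 50·1 = 9054.
Σwᵢyᵢ = 30·3 + 6·11 + 600·2 + 400·0 + 50·9 = 1806.
x* = 9054/1086 = 8.34, y* = 1806/1086 = 1.66.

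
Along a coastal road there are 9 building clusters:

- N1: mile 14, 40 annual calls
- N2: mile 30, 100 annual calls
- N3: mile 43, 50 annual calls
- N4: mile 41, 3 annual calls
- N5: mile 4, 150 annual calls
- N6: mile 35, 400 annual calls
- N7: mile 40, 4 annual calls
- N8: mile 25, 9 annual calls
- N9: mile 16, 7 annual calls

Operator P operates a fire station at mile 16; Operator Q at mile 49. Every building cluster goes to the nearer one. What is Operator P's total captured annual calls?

306

The indifferent point is the midpoint (16+49)/2 = 32.5; building clusters left of it (closer to Operator P at 16) go to Operator P, those right go to Operator Q.
  N5 at 4 (w=150) → Operator P
  N1 at 14 (w=40) → Operator P
  N9 at 16 (w=7) → Operator P
  N8 at 25 (w=9) → Operator P
  N2 at 30 (w=100) → Operator P
  N6 at 35 (w=400) → Operator Q
  N7 at 40 (w=4) → Operator Q
  N4 at 41 (w=3) → Operator Q
  N3 at 43 (w=50) → Operator Q
Operator P captures 306; Operator Q captures 457.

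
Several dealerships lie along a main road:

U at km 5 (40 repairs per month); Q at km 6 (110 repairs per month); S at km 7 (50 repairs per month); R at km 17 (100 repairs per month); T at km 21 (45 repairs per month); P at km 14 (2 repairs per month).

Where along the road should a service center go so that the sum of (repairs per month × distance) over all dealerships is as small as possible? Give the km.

For a sum of weighted absolute distances on a line, the optimum is the weighted median (not the mean). Total weight W = 347; half-weight = 173.5.
Sort by position and accumulate weight:
  km 5 (U, w=40) → cum 40
  km 6 (Q, w=110) → cum 150
  km 7 (S, w=50) → cum 200  ≥ 173.5 → median here
  km 14 (P, w=2) → cum 202
  km 17 (R, w=100) → cum 302
  km 21 (T, w=45) → cum 347
Optimal location: km 7.

x = 7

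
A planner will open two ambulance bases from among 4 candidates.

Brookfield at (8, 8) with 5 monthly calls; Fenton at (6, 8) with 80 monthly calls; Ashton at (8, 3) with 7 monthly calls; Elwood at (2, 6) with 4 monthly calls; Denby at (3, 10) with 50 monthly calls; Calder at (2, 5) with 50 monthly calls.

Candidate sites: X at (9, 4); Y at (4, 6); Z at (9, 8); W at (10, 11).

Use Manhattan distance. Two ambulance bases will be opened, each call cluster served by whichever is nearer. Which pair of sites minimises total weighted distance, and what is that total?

Evaluate every pair (each demand assigned to the nearer of the two):
  {Y, Z}: total = 695
  {X, Y}: total = 767
  {Y, W}: total = 802
  {X, Z}: total = 1095
  {Z, W}: total = 1223
  {X, W}: total = 1435
Best pair: {Y, Z} with total 695.

{Y, Z}, total 695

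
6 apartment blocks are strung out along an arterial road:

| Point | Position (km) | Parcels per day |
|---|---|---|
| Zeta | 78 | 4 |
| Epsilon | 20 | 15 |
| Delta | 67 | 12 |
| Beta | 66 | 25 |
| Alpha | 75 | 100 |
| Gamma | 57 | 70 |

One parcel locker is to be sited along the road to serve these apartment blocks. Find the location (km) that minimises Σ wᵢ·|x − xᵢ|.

For a sum of weighted absolute distances on a line, the optimum is the weighted median (not the mean). Total weight W = 226; half-weight = 113.
Sort by position and accumulate weight:
  km 20 (Epsilon, w=15) → cum 15
  km 57 (Gamma, w=70) → cum 85
  km 66 (Beta, w=25) → cum 110
  km 67 (Delta, w=12) → cum 122  ≥ 113 → median here
  km 75 (Alpha, w=100) → cum 222
  km 78 (Zeta, w=4) → cum 226
Optimal location: km 67.

x = 67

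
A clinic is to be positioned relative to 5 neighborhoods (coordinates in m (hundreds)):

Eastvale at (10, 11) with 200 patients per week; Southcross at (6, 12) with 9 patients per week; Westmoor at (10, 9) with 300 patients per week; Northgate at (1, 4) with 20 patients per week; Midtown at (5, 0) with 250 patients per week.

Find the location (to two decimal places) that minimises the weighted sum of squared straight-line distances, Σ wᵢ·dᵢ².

(8.12, 6.53)

The minimiser of Σwᵢ‖p−pᵢ‖² is the weighted centroid p* = (Σwᵢpᵢ)/(Σwᵢ).
Σwᵢ = 779.
Σwᵢxᵢ = 200·10 + 9·6 + 300·10 + 20·1 + 250·5 = 6324.
Σwᵢyᵢ = 200·11 + 9·12 + 300·9 + 20·4 + 250·0 = 5088.
x* = 6324/779 = 8.12, y* = 5088/779 = 6.53.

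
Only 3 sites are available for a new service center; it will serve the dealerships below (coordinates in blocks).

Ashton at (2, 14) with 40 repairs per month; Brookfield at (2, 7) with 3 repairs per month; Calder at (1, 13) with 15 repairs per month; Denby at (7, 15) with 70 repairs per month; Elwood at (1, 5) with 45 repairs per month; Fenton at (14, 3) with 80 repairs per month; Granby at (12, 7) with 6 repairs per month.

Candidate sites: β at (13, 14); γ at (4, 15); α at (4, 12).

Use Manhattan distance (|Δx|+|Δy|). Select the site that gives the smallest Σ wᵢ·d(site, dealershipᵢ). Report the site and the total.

α, total 2709 blocks

Total weighted distance at each candidate:
  β (13, 14): total = 3132
  γ (4, 15): total = 2876
  α (4, 12): total = 2709
Minimum is at α with total 2709 blocks.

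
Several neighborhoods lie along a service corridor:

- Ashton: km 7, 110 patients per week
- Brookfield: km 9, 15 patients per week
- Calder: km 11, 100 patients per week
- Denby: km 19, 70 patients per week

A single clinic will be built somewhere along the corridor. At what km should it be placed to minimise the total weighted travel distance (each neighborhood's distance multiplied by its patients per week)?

For a sum of weighted absolute distances on a line, the optimum is the weighted median (not the mean). Total weight W = 295; half-weight = 147.5.
Sort by position and accumulate weight:
  km 7 (Ashton, w=110) → cum 110
  km 9 (Brookfield, w=15) → cum 125
  km 11 (Calder, w=100) → cum 225  ≥ 147.5 → median here
  km 19 (Denby, w=70) → cum 295
Optimal location: km 11.

x = 11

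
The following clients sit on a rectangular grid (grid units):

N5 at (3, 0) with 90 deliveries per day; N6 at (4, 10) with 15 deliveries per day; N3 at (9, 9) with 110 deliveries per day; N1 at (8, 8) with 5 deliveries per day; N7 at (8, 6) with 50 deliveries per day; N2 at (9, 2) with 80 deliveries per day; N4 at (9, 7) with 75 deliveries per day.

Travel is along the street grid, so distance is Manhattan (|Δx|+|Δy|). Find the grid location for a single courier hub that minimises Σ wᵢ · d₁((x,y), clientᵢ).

(9, 6)

Manhattan distance separates: Σwᵢ(|x−xᵢ|+|y−yᵢ|) = Σwᵢ|x−xᵢ| + Σwᵢ|y−yᵢ|, so x and y are optimised independently as 1-D weighted medians.
Total weight W = 425; half = 212.5.
x-coordinate, sorted with cumulative weight:
  x=3 (N5, w=90) cum 90
  x=4 (N6, w=15) cum 105
  x=8 (N1, w=5) cum 110
  x=8 (N7, w=50) cum 160
  x=9 (N3, w=110) cum 270  ← median
  x=9 (N2, w=80) cum 350
  x=9 (N4, w=75) cum 425
⇒ x* = 9
y-coordinate, sorted with cumulative weight:
  y=0 (N5, w=90) cum 90
  y=2 (N2, w=80) cum 170
  y=6 (N7, w=50) cum 220  ← median
  y=7 (N4, w=75) cum 295
  y=8 (N1, w=5) cum 300
  y=9 (N3, w=110) cum 410
  y=10 (N6, w=15) cum 425
⇒ y* = 6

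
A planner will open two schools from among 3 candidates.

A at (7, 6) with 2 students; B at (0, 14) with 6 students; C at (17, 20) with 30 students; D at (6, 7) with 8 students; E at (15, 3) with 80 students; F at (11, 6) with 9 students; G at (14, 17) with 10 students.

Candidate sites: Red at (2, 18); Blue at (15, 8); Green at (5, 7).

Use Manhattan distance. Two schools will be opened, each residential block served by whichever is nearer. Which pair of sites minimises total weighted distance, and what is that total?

{Blue, Green}, total 1060

Evaluate every pair (each demand assigned to the nearer of the two):
  {Blue, Green}: total = 1060
  {Red, Blue}: total = 1110
  {Red, Green}: total = 1873
Best pair: {Blue, Green} with total 1060.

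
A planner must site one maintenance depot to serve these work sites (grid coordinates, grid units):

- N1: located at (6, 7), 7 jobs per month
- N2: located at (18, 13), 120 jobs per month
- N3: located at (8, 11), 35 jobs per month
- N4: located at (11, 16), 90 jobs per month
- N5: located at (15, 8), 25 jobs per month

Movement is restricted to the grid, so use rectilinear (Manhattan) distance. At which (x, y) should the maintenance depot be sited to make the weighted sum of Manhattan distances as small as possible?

(15, 13)

Manhattan distance separates: Σwᵢ(|x−xᵢ|+|y−yᵢ|) = Σwᵢ|x−xᵢ| + Σwᵢ|y−yᵢ|, so x and y are optimised independently as 1-D weighted medians.
Total weight W = 277; half = 138.5.
x-coordinate, sorted with cumulative weight:
  x=6 (N1, w=7) cum 7
  x=8 (N3, w=35) cum 42
  x=11 (N4, w=90) cum 132
  x=15 (N5, w=25) cum 157  ← median
  x=18 (N2, w=120) cum 277
⇒ x* = 15
y-coordinate, sorted with cumulative weight:
  y=7 (N1, w=7) cum 7
  y=8 (N5, w=25) cum 32
  y=11 (N3, w=35) cum 67
  y=13 (N2, w=120) cum 187  ← median
  y=16 (N4, w=90) cum 277
⇒ y* = 13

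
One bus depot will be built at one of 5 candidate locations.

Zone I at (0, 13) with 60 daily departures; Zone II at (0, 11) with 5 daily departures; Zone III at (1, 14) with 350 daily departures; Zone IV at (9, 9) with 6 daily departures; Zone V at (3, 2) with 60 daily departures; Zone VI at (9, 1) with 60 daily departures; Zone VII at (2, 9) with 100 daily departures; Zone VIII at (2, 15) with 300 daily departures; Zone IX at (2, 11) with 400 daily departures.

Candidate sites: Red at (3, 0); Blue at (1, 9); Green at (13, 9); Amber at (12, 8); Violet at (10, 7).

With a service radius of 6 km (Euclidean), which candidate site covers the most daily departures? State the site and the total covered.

Coverage radius r = 6 km; a point is covered iff (Δx)²+(Δy)² ≤ 6² = 36.
  Red (3, 0): covers {Zone V} → 60
  Blue (1, 9): covers {Zone I, Zone II, Zone III, Zone VII, Zone IX} → 915
  Green (13, 9): covers {Zone IV} → 6
  Amber (12, 8): covers {Zone IV} → 6
  Violet (10, 7): covers {Zone IV} → 6
Maximum coverage at Blue: 915 daily departures.

Blue, covering 915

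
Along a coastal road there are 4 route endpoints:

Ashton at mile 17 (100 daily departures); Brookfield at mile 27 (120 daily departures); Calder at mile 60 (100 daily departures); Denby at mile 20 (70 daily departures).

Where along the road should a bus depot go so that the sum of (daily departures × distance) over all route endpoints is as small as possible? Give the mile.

x = 27

For a sum of weighted absolute distances on a line, the optimum is the weighted median (not the mean). Total weight W = 390; half-weight = 195.
Sort by position and accumulate weight:
  mile 17 (Ashton, w=100) → cum 100
  mile 20 (Denby, w=70) → cum 170
  mile 27 (Brookfield, w=120) → cum 290  ≥ 195 → median here
  mile 60 (Calder, w=100) → cum 390
Optimal location: mile 27.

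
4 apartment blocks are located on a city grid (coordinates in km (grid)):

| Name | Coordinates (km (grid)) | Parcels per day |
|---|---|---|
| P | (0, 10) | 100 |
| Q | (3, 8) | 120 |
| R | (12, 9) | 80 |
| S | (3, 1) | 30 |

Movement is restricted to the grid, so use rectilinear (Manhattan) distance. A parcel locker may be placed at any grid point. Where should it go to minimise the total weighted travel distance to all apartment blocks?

(3, 9)

Manhattan distance separates: Σwᵢ(|x−xᵢ|+|y−yᵢ|) = Σwᵢ|x−xᵢ| + Σwᵢ|y−yᵢ|, so x and y are optimised independently as 1-D weighted medians.
Total weight W = 330; half = 165.
x-coordinate, sorted with cumulative weight:
  x=0 (P, w=100) cum 100
  x=3 (Q, w=120) cum 220  ← median
  x=3 (S, w=30) cum 250
  x=12 (R, w=80) cum 330
⇒ x* = 3
y-coordinate, sorted with cumulative weight:
  y=1 (S, w=30) cum 30
  y=8 (Q, w=120) cum 150
  y=9 (R, w=80) cum 230  ← median
  y=10 (P, w=100) cum 330
⇒ y* = 9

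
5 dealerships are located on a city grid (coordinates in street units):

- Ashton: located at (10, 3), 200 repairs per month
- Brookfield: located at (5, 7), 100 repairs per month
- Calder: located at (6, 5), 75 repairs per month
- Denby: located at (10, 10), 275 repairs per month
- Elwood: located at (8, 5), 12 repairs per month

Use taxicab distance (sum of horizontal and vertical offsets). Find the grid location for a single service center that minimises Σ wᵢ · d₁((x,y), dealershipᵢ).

Manhattan distance separates: Σwᵢ(|x−xᵢ|+|y−yᵢ|) = Σwᵢ|x−xᵢ| + Σwᵢ|y−yᵢ|, so x and y are optimised independently as 1-D weighted medians.
Total weight W = 662; half = 331.
x-coordinate, sorted with cumulative weight:
  x=5 (Brookfield, w=100) cum 100
  x=6 (Calder, w=75) cum 175
  x=8 (Elwood, w=12) cum 187
  x=10 (Ashton, w=200) cum 387  ← median
  x=10 (Denby, w=275) cum 662
⇒ x* = 10
y-coordinate, sorted with cumulative weight:
  y=3 (Ashton, w=200) cum 200
  y=5 (Calder, w=75) cum 275
  y=5 (Elwood, w=12) cum 287
  y=7 (Brookfield, w=100) cum 387  ← median
  y=10 (Denby, w=275) cum 662
⇒ y* = 7

(10, 7)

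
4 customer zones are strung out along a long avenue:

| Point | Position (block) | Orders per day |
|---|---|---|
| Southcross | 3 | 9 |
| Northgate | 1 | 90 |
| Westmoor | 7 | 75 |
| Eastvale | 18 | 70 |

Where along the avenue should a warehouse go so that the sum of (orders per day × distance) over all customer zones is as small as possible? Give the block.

x = 7

For a sum of weighted absolute distances on a line, the optimum is the weighted median (not the mean). Total weight W = 244; half-weight = 122.
Sort by position and accumulate weight:
  block 1 (Northgate, w=90) → cum 90
  block 3 (Southcross, w=9) → cum 99
  block 7 (Westmoor, w=75) → cum 174  ≥ 122 → median here
  block 18 (Eastvale, w=70) → cum 244
Optimal location: block 7.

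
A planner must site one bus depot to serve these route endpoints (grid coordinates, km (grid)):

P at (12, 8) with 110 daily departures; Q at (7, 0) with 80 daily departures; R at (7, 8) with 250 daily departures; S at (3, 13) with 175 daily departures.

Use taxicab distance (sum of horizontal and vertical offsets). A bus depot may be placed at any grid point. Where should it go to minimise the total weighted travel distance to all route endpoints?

(7, 8)

Manhattan distance separates: Σwᵢ(|x−xᵢ|+|y−yᵢ|) = Σwᵢ|x−xᵢ| + Σwᵢ|y−yᵢ|, so x and y are optimised independently as 1-D weighted medians.
Total weight W = 615; half = 307.5.
x-coordinate, sorted with cumulative weight:
  x=3 (S, w=175) cum 175
  x=7 (Q, w=80) cum 255
  x=7 (R, w=250) cum 505  ← median
  x=12 (P, w=110) cum 615
⇒ x* = 7
y-coordinate, sorted with cumulative weight:
  y=0 (Q, w=80) cum 80
  y=8 (P, w=110) cum 190
  y=8 (R, w=250) cum 440  ← median
  y=13 (S, w=175) cum 615
⇒ y* = 8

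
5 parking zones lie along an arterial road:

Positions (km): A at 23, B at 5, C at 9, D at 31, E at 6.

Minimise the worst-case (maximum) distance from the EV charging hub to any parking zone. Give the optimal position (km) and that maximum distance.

location 18, max distance 13

The 1-center on a line is the midpoint of the two extreme points: leftmost at 5, rightmost at 31.
Optimal location = (5 + 31)/2 = 18; maximum distance = (31 − 5)/2 = 13.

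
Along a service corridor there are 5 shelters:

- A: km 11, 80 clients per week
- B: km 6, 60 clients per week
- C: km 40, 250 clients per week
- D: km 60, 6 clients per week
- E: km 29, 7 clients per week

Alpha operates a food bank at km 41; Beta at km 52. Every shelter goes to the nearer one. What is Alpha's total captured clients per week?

397

The indifferent point is the midpoint (41+52)/2 = 46.5; shelters left of it (closer to Alpha at 41) go to Alpha, those right go to Beta.
  B at 6 (w=60) → Alpha
  A at 11 (w=80) → Alpha
  E at 29 (w=7) → Alpha
  C at 40 (w=250) → Alpha
  D at 60 (w=6) → Beta
Alpha captures 397; Beta captures 6.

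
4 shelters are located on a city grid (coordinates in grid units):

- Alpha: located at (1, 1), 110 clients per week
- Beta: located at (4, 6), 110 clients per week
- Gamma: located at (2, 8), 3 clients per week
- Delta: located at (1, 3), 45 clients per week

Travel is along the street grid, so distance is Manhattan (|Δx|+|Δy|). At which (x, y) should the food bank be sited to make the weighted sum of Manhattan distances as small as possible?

Manhattan distance separates: Σwᵢ(|x−xᵢ|+|y−yᵢ|) = Σwᵢ|x−xᵢ| + Σwᵢ|y−yᵢ|, so x and y are optimised independently as 1-D weighted medians.
Total weight W = 268; half = 134.
x-coordinate, sorted with cumulative weight:
  x=1 (Alpha, w=110) cum 110
  x=1 (Delta, w=45) cum 155  ← median
  x=2 (Gamma, w=3) cum 158
  x=4 (Beta, w=110) cum 268
⇒ x* = 1
y-coordinate, sorted with cumulative weight:
  y=1 (Alpha, w=110) cum 110
  y=3 (Delta, w=45) cum 155  ← median
  y=6 (Beta, w=110) cum 265
  y=8 (Gamma, w=3) cum 268
⇒ y* = 3

(1, 3)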